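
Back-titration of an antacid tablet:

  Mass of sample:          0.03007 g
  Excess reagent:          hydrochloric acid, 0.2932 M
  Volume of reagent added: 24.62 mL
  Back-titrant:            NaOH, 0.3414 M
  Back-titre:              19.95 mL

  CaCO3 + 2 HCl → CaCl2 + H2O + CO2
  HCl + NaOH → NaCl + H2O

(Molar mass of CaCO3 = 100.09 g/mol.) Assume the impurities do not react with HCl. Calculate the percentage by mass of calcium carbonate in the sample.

n(HCl) added = 0.02462 × 0.2932 = 7.219 × 10^-3 mol
n(NaOH) used in back-titration = 0.01995 × 0.3414 = 6.811 × 10^-3 mol
n(HCl) left over = 6.811 × 10^-3 mol (1:1 ratio)
n(HCl) consumed by analyte = 7.219 × 10^-3 − 6.811 × 10^-3 = 4.077 × 10^-4 mol
From the 1:2 ratio, n(CaCO3) = 1/2 × 4.077 × 10^-4 = 2.038 × 10^-4 mol
mass of CaCO3 = 2.038 × 10^-4 × 100.09 = 0.02040 g
% CaCO3 = 0.02040 / 0.03007 × 100 = 67.85 %

67.85 %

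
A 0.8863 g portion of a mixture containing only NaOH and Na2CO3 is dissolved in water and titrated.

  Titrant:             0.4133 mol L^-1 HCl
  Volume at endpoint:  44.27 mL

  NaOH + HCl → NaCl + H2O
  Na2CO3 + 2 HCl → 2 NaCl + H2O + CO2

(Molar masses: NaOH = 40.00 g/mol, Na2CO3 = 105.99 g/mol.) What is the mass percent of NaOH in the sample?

28.94 %

n(HCl) = 0.04427 × 0.4133 = 0.01830 mol
Let x = n(NaOH), y = n(Na2CO3).
Titrant: 1x + 2y = 0.01830;  mass: 40.00x + 105.99y = 0.8863
Solving, x = 6.413 × 10^-3 mol, y = 5.942 × 10^-3 mol
mass of NaOH = 6.413 × 10^-3 × 40.00 = 0.2565 g
% NaOH = 0.2565 / 0.8863 × 100 = 28.94 %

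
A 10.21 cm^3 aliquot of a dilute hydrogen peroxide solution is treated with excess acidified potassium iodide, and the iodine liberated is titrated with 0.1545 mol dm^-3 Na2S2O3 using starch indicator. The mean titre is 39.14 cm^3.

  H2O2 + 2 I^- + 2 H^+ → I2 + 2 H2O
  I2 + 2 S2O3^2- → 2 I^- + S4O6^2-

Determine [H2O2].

n(S2O3^2-) = 0.03914 × 0.1545 = 6.047 × 10^-3 mol
n(I2) = n(S2O3^2-)/2 = 3.024 × 10^-3 mol
n(H2O2) in the aliquot = 3.024 × 10^-3 mol (1:1 ratio)
[H2O2] = 3.024 × 10^-3 / 0.01021 = 0.2961 mol/L

0.2961 mol/L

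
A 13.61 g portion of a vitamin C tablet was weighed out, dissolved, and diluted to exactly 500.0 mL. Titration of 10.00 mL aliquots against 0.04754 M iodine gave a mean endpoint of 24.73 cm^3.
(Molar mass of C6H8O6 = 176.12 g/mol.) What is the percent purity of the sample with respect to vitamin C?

C6H8O6 + I2 → C6H6O6 + 2 HI
n(I2) per titration = 0.02473 × 0.04754 = 1.176 × 10^-3 mol
n(C6H8O6) in each aliquot = 1.176 × 10^-3 mol (1:1 ratio)
n(C6H8O6) in the whole flask = 1.176 × 10^-3 × 500.0/10.00 = 0.05878 mol
mass of C6H8O6 = 0.05878 × 176.12 = 10.35 g
% C6H8O6 = 10.35 / 13.61 × 100 = 76.07 %

76.07 %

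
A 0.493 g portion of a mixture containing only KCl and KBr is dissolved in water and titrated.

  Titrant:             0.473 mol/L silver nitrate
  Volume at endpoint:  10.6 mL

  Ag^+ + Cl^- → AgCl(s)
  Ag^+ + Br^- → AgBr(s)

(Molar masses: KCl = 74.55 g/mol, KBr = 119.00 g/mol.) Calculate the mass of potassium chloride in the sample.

n(AgNO3) = 0.0106 × 0.473 = 5.01 × 10^-3 mol
Let x = n(KCl), y = n(KBr).
Titrant: 1x + 1y = 5.01 × 10^-3;  mass: 74.55x + 119.00y = 0.493
Solving, x = 2.33 × 10^-3 mol, y = 2.68 × 10^-3 mol
mass of KCl = 2.33 × 10^-3 × 74.55 = 0.174 g

0.174 g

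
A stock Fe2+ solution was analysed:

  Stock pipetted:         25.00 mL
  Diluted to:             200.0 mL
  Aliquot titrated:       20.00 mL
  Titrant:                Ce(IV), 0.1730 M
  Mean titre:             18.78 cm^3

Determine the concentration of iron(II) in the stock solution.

1.300 M

Ce^4+ + Fe^2+ → Ce^3+ + Fe^3+
n(Ce4+) = 0.01878 × 0.1730 = 3.249 × 10^-3 mol
n(Fe2+) in the aliquot = 3.249 × 10^-3 mol (1:1 ratio)
[Fe2+]_dilute = 3.249 × 10^-3 / 0.02000 = 0.1624 mol/L
Dilution factor = 200.0 / 25.00 = 8.000
[Fe2+]_stock = 0.1624 × 8.000 = 1.300 mol/L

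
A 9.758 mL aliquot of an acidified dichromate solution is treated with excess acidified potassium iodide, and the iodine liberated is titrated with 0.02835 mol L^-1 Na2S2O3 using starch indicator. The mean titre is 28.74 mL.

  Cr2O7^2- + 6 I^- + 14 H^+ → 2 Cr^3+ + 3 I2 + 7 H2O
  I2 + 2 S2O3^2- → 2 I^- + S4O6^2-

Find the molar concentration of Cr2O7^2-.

0.01392 mol/L

n(S2O3^2-) = 0.02874 × 0.02835 = 8.148 × 10^-4 mol
n(I2) = n(S2O3^2-)/2 = 4.074 × 10^-4 mol
From the 1:3 ratio, n(Cr2O7^2-) in the aliquot = 1/3 × 4.074 × 10^-4 = 1.358 × 10^-4 mol
[Cr2O7^2-] = 1.358 × 10^-4 / 0.009758 = 0.01392 mol/L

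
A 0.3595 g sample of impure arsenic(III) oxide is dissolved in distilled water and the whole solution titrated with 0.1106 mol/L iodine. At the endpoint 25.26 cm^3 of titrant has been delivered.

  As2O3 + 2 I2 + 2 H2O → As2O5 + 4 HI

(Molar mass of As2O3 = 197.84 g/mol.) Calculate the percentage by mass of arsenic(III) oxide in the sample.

n(I2) = 0.02526 L × 0.1106 mol/L = 2.794 × 10^-3 mol
From the 1:2 ratio, n(As2O3) = 1/2 × 2.794 × 10^-3 = 1.397 × 10^-3 mol
mass of As2O3 = 1.397 × 10^-3 × 197.84 g/mol = 0.2764 g
% As2O3 = 0.2764 / 0.3595 × 100 = 76.87 %

76.87 %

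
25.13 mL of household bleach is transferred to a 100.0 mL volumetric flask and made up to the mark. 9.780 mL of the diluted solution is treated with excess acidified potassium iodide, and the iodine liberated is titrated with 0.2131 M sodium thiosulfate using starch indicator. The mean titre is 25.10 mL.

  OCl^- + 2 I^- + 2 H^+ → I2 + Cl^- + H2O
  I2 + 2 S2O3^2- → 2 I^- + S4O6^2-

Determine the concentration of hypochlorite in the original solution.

1.088 M

n(S2O3^2-) = 0.02510 × 0.2131 = 5.349 × 10^-3 mol
n(I2) = n(S2O3^2-)/2 = 2.674 × 10^-3 mol
n(OCl^-) in the aliquot = 2.674 × 10^-3 mol (1:1 ratio)
[OCl^-]_dilute = 2.674 × 10^-3 / 0.009780 = 0.2735 mol/L
[OCl^-]_original = 0.2735 × 100.0/25.13 = 1.088 mol/L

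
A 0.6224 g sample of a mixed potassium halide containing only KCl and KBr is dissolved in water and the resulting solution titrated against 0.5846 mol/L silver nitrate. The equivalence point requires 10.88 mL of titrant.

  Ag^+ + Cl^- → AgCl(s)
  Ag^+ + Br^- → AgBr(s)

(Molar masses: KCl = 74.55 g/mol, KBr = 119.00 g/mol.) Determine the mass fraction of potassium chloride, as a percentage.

n(AgNO3) = 0.01088 × 0.5846 = 6.360 × 10^-3 mol
Let x = n(KCl), y = n(KBr).
Titrant: 1x + 1y = 6.360 × 10^-3;  mass: 74.55x + 119.00y = 0.6224
Solving, x = 3.026 × 10^-3 mol, y = 3.335 × 10^-3 mol
mass of KCl = 3.026 × 10^-3 × 74.55 = 0.2256 g
% KCl = 0.2256 / 0.6224 × 100 = 36.24 %

36.24 %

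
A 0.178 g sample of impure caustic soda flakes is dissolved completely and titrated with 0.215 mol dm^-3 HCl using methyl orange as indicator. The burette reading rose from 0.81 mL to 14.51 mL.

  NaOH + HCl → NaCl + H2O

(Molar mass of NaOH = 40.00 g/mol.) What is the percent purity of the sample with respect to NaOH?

n(HCl) = 0.0137 L × 0.215 mol/L = 2.95 × 10^-3 mol
n(NaOH) = 2.95 × 10^-3 mol (1:1 ratio)
mass of NaOH = 2.95 × 10^-3 × 40.00 g/mol = 0.118 g
% NaOH = 0.118 / 0.178 × 100 = 66.2 %

66.2 %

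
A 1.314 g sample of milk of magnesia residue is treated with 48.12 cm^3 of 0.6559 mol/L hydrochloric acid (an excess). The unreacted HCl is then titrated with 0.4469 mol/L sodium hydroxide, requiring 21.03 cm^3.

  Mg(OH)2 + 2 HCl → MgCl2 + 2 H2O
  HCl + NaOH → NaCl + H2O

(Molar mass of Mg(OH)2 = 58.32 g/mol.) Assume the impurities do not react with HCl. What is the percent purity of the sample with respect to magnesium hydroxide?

49.18 %

n(HCl) added = 0.04812 × 0.6559 = 0.03156 mol
n(NaOH) used in back-titration = 0.02103 × 0.4469 = 9.398 × 10^-3 mol
n(HCl) left over = 9.398 × 10^-3 mol (1:1 ratio)
n(HCl) consumed by analyte = 0.03156 − 9.398 × 10^-3 = 0.02216 mol
From the 1:2 ratio, n(Mg(OH)2) = 1/2 × 0.02216 = 0.01108 mol
mass of Mg(OH)2 = 0.01108 × 58.32 = 0.6463 g
% Mg(OH)2 = 0.6463 / 1.314 × 100 = 49.18 %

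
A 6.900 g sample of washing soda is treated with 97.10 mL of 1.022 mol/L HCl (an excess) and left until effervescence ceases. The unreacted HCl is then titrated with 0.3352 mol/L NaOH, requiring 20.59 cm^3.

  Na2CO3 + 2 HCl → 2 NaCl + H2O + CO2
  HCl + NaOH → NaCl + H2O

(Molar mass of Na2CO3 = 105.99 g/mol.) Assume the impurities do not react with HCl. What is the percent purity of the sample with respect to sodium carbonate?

70.92 %

n(HCl) added = 0.09710 × 1.022 = 0.09924 mol
n(NaOH) used in back-titration = 0.02059 × 0.3352 = 6.902 × 10^-3 mol
n(HCl) left over = 6.902 × 10^-3 mol (1:1 ratio)
n(HCl) consumed by analyte = 0.09924 − 6.902 × 10^-3 = 0.09233 mol
From the 1:2 ratio, n(Na2CO3) = 1/2 × 0.09233 = 0.04617 mol
mass of Na2CO3 = 0.04617 × 105.99 = 4.893 g
% Na2CO3 = 4.893 / 6.900 × 100 = 70.92 %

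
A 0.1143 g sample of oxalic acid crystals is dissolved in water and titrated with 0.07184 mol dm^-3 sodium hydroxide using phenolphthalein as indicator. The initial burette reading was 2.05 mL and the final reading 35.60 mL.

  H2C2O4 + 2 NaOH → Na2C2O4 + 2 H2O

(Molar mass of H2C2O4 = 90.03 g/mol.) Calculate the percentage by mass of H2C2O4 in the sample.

94.92 %

n(NaOH) = 0.03355 L × 0.07184 mol/L = 2.410 × 10^-3 mol
From the 1:2 ratio, n(H2C2O4) = 1/2 × 2.410 × 10^-3 = 1.205 × 10^-3 mol
mass of H2C2O4 = 1.205 × 10^-3 × 90.03 g/mol = 0.1085 g
% H2C2O4 = 0.1085 / 0.1143 × 100 = 94.92 %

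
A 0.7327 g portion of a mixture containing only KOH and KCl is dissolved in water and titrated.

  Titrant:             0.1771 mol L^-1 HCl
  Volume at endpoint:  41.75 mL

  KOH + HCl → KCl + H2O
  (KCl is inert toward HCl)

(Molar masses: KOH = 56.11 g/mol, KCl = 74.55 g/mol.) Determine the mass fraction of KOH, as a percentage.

n(HCl) = 0.04175 × 0.1771 = 7.394 × 10^-3 mol
Let x = n(KOH), y = n(KCl).
Titrant: 1x = 7.394 × 10^-3;  mass: 56.11x + 74.55y = 0.7327
Solving, x = 7.394 × 10^-3 mol, y = 4.263 × 10^-3 mol
mass of KOH = 7.394 × 10^-3 × 56.11 = 0.4149 g
% KOH = 0.4149 / 0.7327 × 100 = 56.62 %

56.62 %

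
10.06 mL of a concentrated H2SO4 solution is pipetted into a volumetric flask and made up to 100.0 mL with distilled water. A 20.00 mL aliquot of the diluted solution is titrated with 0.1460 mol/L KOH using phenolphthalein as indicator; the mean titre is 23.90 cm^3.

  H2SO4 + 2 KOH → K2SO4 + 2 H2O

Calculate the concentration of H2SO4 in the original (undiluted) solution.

0.8671 mol/L

n(KOH) = 0.02390 × 0.1460 = 3.489 × 10^-3 mol
From the 1:2 ratio, n(H2SO4) in the aliquot = 1/2 × 3.489 × 10^-3 = 1.745 × 10^-3 mol
[H2SO4]_dilute = 1.745 × 10^-3 / 0.02000 = 0.08723 mol/L
Dilution factor = 100.0 / 10.06 = 9.940
[H2SO4]_stock = 0.08723 × 9.940 = 0.8671 mol/L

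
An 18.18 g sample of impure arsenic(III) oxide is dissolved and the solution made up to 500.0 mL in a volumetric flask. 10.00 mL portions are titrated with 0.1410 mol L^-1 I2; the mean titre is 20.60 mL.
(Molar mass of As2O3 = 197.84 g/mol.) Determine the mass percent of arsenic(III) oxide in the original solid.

79.02 %

As2O3 + 2 I2 + 2 H2O → As2O5 + 4 HI
n(I2) per titration = 0.02060 × 0.1410 = 2.905 × 10^-3 mol
From the 1:2 ratio, n(As2O3) in each aliquot = 1/2 × 2.905 × 10^-3 = 1.452 × 10^-3 mol
n(As2O3) in the whole flask = 1.452 × 10^-3 × 500.0/10.00 = 0.07261 mol
mass of As2O3 = 0.07261 × 197.84 = 14.37 g
% As2O3 = 14.37 / 18.18 × 100 = 79.02 %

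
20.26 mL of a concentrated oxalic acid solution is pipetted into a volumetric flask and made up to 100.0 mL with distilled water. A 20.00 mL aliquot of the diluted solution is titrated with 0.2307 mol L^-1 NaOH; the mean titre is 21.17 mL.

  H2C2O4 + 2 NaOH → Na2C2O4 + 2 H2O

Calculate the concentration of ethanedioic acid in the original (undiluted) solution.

0.6027 mol/L

n(NaOH) = 0.02117 × 0.2307 = 4.884 × 10^-3 mol
From the 1:2 ratio, n(H2C2O4) in the aliquot = 1/2 × 4.884 × 10^-3 = 2.442 × 10^-3 mol
[H2C2O4]_dilute = 2.442 × 10^-3 / 0.02000 = 0.1221 mol/L
Dilution factor = 100.0 / 20.26 = 4.936
[H2C2O4]_stock = 0.1221 × 4.936 = 0.6027 mol/L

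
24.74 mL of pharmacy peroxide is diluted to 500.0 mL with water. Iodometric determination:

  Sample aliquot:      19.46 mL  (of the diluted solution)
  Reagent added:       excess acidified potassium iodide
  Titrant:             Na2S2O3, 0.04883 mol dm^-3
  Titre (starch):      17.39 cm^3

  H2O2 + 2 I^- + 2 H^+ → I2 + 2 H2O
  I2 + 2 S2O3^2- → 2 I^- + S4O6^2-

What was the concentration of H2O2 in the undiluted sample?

0.4409 mol/L

n(S2O3^2-) = 0.01739 × 0.04883 = 8.492 × 10^-4 mol
n(I2) = n(S2O3^2-)/2 = 4.246 × 10^-4 mol
n(H2O2) in the aliquot = 4.246 × 10^-4 mol (1:1 ratio)
[H2O2]_dilute = 4.246 × 10^-4 / 0.01946 = 0.02182 mol/L
[H2O2]_original = 0.02182 × 500.0/24.74 = 0.4409 mol/L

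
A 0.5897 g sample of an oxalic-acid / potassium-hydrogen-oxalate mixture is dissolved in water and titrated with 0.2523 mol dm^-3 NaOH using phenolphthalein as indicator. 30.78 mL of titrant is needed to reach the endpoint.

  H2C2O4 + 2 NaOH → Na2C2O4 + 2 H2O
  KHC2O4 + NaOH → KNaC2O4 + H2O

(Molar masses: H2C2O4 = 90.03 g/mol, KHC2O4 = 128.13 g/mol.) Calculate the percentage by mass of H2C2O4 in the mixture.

37.23 %

n(NaOH) = 0.03078 × 0.2523 = 7.766 × 10^-3 mol
Let x = n(H2C2O4), y = n(KHC2O4).
Titrant: 2x + 1y = 7.766 × 10^-3;  mass: 90.03x + 128.13y = 0.5897
Solving, x = 2.438 × 10^-3 mol, y = 2.889 × 10^-3 mol
mass of H2C2O4 = 2.438 × 10^-3 × 90.03 = 0.2195 g
% H2C2O4 = 0.2195 / 0.5897 × 100 = 37.23 %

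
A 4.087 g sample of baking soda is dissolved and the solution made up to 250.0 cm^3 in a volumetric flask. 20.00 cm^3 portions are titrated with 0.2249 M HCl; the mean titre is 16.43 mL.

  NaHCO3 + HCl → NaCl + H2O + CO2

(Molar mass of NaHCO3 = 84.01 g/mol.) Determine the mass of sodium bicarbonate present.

n(HCl) per titration = 0.01643 × 0.2249 = 3.695 × 10^-3 mol
n(NaHCO3) in each aliquot = 3.695 × 10^-3 mol (1:1 ratio)
n(NaHCO3) in the whole flask = 3.695 × 10^-3 × 250.0/20.00 = 0.04619 mol
mass of NaHCO3 = 0.04619 × 84.01 = 3.880 g

3.880 g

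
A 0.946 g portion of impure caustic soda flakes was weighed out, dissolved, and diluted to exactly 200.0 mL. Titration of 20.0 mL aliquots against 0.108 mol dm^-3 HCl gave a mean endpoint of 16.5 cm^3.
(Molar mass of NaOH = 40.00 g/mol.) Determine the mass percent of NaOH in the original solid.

75.3 %

NaOH + HCl → NaCl + H2O
n(HCl) per titration = 0.0165 × 0.108 = 1.78 × 10^-3 mol
n(NaOH) in each aliquot = 1.78 × 10^-3 mol (1:1 ratio)
n(NaOH) in the whole flask = 1.78 × 10^-3 × 200.0/20.0 = 0.0178 mol
mass of NaOH = 0.0178 × 40.00 = 0.713 g
% NaOH = 0.713 / 0.946 × 100 = 75.3 %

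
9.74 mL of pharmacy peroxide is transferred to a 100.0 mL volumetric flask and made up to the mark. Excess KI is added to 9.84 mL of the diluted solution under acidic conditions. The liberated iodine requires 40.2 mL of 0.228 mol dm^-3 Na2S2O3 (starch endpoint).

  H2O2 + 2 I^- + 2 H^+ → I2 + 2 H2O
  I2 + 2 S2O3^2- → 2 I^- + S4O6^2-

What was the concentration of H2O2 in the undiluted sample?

4.78 mol/L

n(S2O3^2-) = 0.0402 × 0.228 = 9.17 × 10^-3 mol
n(I2) = n(S2O3^2-)/2 = 4.58 × 10^-3 mol
n(H2O2) in the aliquot = 4.58 × 10^-3 mol (1:1 ratio)
[H2O2]_dilute = 4.58 × 10^-3 / 0.00984 = 0.466 mol/L
[H2O2]_original = 0.466 × 100.0/9.74 = 4.78 mol/L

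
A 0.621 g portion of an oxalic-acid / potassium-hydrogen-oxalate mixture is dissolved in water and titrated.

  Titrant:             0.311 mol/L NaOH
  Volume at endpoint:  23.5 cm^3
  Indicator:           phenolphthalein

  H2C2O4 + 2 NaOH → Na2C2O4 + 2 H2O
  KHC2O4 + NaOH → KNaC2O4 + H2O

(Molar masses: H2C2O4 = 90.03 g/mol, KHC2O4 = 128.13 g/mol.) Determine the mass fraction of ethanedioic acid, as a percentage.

27.5 %

n(NaOH) = 0.0235 × 0.311 = 7.31 × 10^-3 mol
Let x = n(H2C2O4), y = n(KHC2O4).
Titrant: 2x + 1y = 7.31 × 10^-3;  mass: 90.03x + 128.13y = 0.621
Solving, x = 1.90 × 10^-3 mol, y = 3.51 × 10^-3 mol
mass of H2C2O4 = 1.90 × 10^-3 × 90.03 = 0.171 g
% H2C2O4 = 0.171 / 0.621 × 100 = 27.5 %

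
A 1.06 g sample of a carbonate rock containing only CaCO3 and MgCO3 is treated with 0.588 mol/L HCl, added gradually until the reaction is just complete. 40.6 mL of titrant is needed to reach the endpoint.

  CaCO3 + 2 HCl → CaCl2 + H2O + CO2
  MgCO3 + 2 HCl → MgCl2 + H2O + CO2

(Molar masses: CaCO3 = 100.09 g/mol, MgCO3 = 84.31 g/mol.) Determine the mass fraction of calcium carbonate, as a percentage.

32.1 %

n(HCl) = 0.0406 × 0.588 = 0.0239 mol
Let x = n(CaCO3), y = n(MgCO3).
Titrant: 2x + 2y = 0.0239;  mass: 100.09x + 84.31y = 1.06
Solving, x = 3.40 × 10^-3 mol, y = 8.54 × 10^-3 mol
mass of CaCO3 = 3.40 × 10^-3 × 100.09 = 0.340 g
% CaCO3 = 0.340 / 1.06 × 100 = 32.1 %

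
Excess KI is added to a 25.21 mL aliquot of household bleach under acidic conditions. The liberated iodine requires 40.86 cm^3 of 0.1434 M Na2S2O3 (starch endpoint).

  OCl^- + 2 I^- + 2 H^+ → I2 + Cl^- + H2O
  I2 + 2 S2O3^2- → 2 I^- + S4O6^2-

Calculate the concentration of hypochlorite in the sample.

0.1162 M

n(S2O3^2-) = 0.04086 × 0.1434 = 5.859 × 10^-3 mol
n(I2) = n(S2O3^2-)/2 = 2.930 × 10^-3 mol
n(OCl^-) in the aliquot = 2.930 × 10^-3 mol (1:1 ratio)
[OCl^-] = 2.930 × 10^-3 / 0.02521 = 0.1162 mol/L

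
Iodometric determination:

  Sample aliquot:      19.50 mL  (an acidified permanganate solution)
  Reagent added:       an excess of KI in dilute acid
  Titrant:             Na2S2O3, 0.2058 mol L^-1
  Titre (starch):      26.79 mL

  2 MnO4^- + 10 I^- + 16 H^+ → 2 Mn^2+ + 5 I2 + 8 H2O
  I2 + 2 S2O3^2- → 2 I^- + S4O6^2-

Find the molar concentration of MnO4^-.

0.05655 mol/L

n(S2O3^2-) = 0.02679 × 0.2058 = 5.513 × 10^-3 mol
n(I2) = n(S2O3^2-)/2 = 2.757 × 10^-3 mol
From the 2:5 ratio, n(MnO4^-) in the aliquot = 2/5 × 2.757 × 10^-3 = 1.103 × 10^-3 mol
[MnO4^-] = 1.103 × 10^-3 / 0.01950 = 0.05655 mol/L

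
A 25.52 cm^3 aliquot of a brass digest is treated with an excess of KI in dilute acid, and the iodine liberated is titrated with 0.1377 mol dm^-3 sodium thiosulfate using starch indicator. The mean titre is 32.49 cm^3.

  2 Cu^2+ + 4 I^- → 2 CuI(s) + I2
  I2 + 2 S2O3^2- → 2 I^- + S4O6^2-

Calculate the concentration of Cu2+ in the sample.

n(S2O3^2-) = 0.03249 × 0.1377 = 4.474 × 10^-3 mol
n(I2) = n(S2O3^2-)/2 = 2.237 × 10^-3 mol
From the 2:1 ratio, n(Cu2+) in the aliquot = 2/1 × 2.237 × 10^-3 = 4.474 × 10^-3 mol
[Cu2+] = 4.474 × 10^-3 / 0.02552 = 0.1753 mol/L

0.1753 mol/L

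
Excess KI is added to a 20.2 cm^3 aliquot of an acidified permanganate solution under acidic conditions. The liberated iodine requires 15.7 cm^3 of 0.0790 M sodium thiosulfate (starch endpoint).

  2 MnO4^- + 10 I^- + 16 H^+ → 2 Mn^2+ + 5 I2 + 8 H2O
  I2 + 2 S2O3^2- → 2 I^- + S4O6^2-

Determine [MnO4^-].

n(S2O3^2-) = 0.0157 × 0.0790 = 1.24 × 10^-3 mol
n(I2) = n(S2O3^2-)/2 = 6.20 × 10^-4 mol
From the 2:5 ratio, n(MnO4^-) in the aliquot = 2/5 × 6.20 × 10^-4 = 2.48 × 10^-4 mol
[MnO4^-] = 2.48 × 10^-4 / 0.0202 = 0.0123 mol/L

0.0123 M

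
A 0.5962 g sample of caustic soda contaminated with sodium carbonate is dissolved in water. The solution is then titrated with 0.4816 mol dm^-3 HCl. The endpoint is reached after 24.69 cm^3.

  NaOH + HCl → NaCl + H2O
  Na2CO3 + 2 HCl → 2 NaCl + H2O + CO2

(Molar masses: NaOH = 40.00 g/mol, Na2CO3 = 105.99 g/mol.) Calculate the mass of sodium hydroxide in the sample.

n(HCl) = 0.02469 × 0.4816 = 0.01189 mol
Let x = n(NaOH), y = n(Na2CO3).
Titrant: 1x + 2y = 0.01189;  mass: 40.00x + 105.99y = 0.5962
Solving, x = 2.612 × 10^-3 mol, y = 4.639 × 10^-3 mol
mass of NaOH = 2.612 × 10^-3 × 40.00 = 0.1045 g

0.1045 g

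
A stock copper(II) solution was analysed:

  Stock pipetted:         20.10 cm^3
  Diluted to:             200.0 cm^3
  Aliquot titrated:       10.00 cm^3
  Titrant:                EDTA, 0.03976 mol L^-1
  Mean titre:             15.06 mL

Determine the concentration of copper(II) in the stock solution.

0.5958 mol/L

Cu^2+ + EDTA^4- → [Cu(EDTA)]^2-
n(EDTA) = 0.01506 × 0.03976 = 5.988 × 10^-4 mol
n(Cu2+) in the aliquot = 5.988 × 10^-4 mol (1:1 ratio)
[Cu2+]_dilute = 5.988 × 10^-4 / 0.01000 = 0.05988 mol/L
Dilution factor = 200.0 / 20.10 = 9.950
[Cu2+]_stock = 0.05988 × 9.950 = 0.5958 mol/L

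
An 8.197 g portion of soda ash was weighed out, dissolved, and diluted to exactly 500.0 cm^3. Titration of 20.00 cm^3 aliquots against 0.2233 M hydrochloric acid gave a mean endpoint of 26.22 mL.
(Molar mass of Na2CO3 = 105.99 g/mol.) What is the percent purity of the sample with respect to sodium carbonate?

Na2CO3 + 2 HCl → 2 NaCl + H2O + CO2
n(HCl) per titration = 0.02622 × 0.2233 = 5.855 × 10^-3 mol
From the 1:2 ratio, n(Na2CO3) in each aliquot = 1/2 × 5.855 × 10^-3 = 2.927 × 10^-3 mol
n(Na2CO3) in the whole flask = 2.927 × 10^-3 × 500.0/20.00 = 0.07319 mol
mass of Na2CO3 = 0.07319 × 105.99 = 7.757 g
% Na2CO3 = 7.757 / 8.197 × 100 = 94.63 %

94.63 %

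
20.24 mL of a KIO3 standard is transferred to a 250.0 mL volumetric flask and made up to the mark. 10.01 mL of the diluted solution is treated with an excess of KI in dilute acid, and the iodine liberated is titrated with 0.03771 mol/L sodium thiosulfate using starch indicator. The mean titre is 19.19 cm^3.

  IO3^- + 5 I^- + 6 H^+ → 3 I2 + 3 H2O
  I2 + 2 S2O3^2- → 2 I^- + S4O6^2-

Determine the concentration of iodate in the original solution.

n(S2O3^2-) = 0.01919 × 0.03771 = 7.237 × 10^-4 mol
n(I2) = n(S2O3^2-)/2 = 3.618 × 10^-4 mol
From the 1:3 ratio, n(IO3^-) in the aliquot = 1/3 × 3.618 × 10^-4 = 1.206 × 10^-4 mol
[IO3^-]_dilute = 1.206 × 10^-4 / 0.01001 = 0.01205 mol/L
[IO3^-]_original = 0.01205 × 250.0/20.24 = 0.1488 mol/L

0.1488 mol/L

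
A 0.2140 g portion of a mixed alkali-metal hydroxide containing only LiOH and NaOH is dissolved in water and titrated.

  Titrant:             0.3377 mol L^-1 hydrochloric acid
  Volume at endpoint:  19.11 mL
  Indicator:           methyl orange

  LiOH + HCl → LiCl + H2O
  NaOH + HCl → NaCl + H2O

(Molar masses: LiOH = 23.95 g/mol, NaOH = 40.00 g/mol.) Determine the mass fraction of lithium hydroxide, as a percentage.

30.78 %

n(HCl) = 0.01911 × 0.3377 = 6.453 × 10^-3 mol
Let x = n(LiOH), y = n(NaOH).
Titrant: 1x + 1y = 6.453 × 10^-3;  mass: 23.95x + 40.00y = 0.2140
Solving, x = 2.750 × 10^-3 mol, y = 3.703 × 10^-3 mol
mass of LiOH = 2.750 × 10^-3 × 23.95 = 0.06586 g
% LiOH = 0.06586 / 0.2140 × 100 = 30.78 %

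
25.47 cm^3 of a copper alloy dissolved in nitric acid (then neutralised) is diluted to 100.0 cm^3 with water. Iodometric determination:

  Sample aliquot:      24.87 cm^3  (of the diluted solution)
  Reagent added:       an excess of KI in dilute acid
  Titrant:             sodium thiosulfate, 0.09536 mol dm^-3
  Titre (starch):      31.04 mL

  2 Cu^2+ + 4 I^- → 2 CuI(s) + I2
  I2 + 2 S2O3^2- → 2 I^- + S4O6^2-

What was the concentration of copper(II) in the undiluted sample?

n(S2O3^2-) = 0.03104 × 0.09536 = 2.960 × 10^-3 mol
n(I2) = n(S2O3^2-)/2 = 1.480 × 10^-3 mol
From the 2:1 ratio, n(Cu2+) in the aliquot = 2/1 × 1.480 × 10^-3 = 2.960 × 10^-3 mol
[Cu2+]_dilute = 2.960 × 10^-3 / 0.02487 = 0.1190 mol/L
[Cu2+]_original = 0.1190 × 100.0/25.47 = 0.4673 mol/L

0.4673 mol/L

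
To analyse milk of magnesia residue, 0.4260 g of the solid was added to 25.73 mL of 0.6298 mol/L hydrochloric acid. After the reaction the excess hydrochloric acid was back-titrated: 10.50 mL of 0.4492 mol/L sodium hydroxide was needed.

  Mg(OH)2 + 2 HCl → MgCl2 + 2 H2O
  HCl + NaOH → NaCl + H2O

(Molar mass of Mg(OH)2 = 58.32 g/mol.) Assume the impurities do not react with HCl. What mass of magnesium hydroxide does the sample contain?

n(HCl) added = 0.02573 × 0.6298 = 0.01620 mol
n(NaOH) used in back-titration = 0.01050 × 0.4492 = 4.717 × 10^-3 mol
n(HCl) left over = 4.717 × 10^-3 mol (1:1 ratio)
n(HCl) consumed by analyte = 0.01620 − 4.717 × 10^-3 = 0.01149 mol
From the 1:2 ratio, n(Mg(OH)2) = 1/2 × 0.01149 = 5.744 × 10^-3 mol
mass of Mg(OH)2 = 5.744 × 10^-3 × 58.32 = 0.3350 g

0.3350 g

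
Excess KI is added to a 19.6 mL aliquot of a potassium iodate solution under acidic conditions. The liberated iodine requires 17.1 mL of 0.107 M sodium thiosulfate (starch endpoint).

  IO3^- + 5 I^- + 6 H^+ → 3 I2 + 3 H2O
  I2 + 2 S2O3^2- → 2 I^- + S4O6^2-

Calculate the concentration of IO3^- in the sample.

n(S2O3^2-) = 0.0171 × 0.107 = 1.83 × 10^-3 mol
n(I2) = n(S2O3^2-)/2 = 9.15 × 10^-4 mol
From the 1:3 ratio, n(IO3^-) in the aliquot = 1/3 × 9.15 × 10^-4 = 3.05 × 10^-4 mol
[IO3^-] = 3.05 × 10^-4 / 0.0196 = 0.0156 mol/L

0.0156 M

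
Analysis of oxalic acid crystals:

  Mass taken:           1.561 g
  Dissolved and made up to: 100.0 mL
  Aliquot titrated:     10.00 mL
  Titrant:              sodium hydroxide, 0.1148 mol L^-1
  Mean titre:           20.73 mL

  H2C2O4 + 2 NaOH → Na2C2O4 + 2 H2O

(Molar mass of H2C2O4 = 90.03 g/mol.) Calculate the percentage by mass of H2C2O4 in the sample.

68.63 %

n(NaOH) per titration = 0.02073 × 0.1148 = 2.380 × 10^-3 mol
From the 1:2 ratio, n(H2C2O4) in each aliquot = 1/2 × 2.380 × 10^-3 = 1.190 × 10^-3 mol
n(H2C2O4) in the whole flask = 1.190 × 10^-3 × 100.0/10.00 = 0.01190 mol
mass of H2C2O4 = 0.01190 × 90.03 = 1.071 g
% H2C2O4 = 1.071 / 1.561 × 100 = 68.63 %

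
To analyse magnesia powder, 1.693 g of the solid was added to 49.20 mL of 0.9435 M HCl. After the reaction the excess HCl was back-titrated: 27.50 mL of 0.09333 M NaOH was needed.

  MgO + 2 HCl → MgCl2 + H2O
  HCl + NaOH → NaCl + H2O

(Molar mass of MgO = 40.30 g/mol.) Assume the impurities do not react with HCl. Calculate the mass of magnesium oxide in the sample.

0.8837 g

n(HCl) added = 0.04920 × 0.9435 = 0.04642 mol
n(NaOH) used in back-titration = 0.02750 × 0.09333 = 2.567 × 10^-3 mol
n(HCl) left over = 2.567 × 10^-3 mol (1:1 ratio)
n(HCl) consumed by analyte = 0.04642 − 2.567 × 10^-3 = 0.04385 mol
From the 1:2 ratio, n(MgO) = 1/2 × 0.04385 = 0.02193 mol
mass of MgO = 0.02193 × 40.30 = 0.8837 g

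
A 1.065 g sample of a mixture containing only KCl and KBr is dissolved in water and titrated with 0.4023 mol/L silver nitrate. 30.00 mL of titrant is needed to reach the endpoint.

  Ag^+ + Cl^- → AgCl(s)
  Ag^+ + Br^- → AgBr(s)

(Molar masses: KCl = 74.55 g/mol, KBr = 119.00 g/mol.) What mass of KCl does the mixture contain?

0.6226 g

n(AgNO3) = 0.03000 × 0.4023 = 0.01207 mol
Let x = n(KCl), y = n(KBr).
Titrant: 1x + 1y = 0.01207;  mass: 74.55x + 119.00y = 1.065
Solving, x = 8.351 × 10^-3 mol, y = 3.718 × 10^-3 mol
mass of KCl = 8.351 × 10^-3 × 74.55 = 0.6226 g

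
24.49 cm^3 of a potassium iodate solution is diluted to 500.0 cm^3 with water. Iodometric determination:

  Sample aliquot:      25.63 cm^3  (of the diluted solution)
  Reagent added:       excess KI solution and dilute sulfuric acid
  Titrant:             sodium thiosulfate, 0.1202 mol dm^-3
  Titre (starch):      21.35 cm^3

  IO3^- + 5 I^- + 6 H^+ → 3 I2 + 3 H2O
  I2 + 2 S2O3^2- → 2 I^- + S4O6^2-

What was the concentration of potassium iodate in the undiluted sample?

n(S2O3^2-) = 0.02135 × 0.1202 = 2.566 × 10^-3 mol
n(I2) = n(S2O3^2-)/2 = 1.283 × 10^-3 mol
From the 1:3 ratio, n(IO3^-) in the aliquot = 1/3 × 1.283 × 10^-3 = 4.277 × 10^-4 mol
[IO3^-]_dilute = 4.277 × 10^-4 / 0.02563 = 0.01669 mol/L
[IO3^-]_original = 0.01669 × 500.0/24.49 = 0.3407 mol/L

0.3407 mol/L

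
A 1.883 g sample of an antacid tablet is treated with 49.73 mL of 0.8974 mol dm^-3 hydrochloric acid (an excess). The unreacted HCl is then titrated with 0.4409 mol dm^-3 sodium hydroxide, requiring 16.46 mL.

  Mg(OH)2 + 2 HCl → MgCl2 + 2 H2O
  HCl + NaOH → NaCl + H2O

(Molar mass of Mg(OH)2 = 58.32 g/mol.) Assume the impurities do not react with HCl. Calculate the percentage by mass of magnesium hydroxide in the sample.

57.87 %

n(HCl) added = 0.04973 × 0.8974 = 0.04463 mol
n(NaOH) used in back-titration = 0.01646 × 0.4409 = 7.257 × 10^-3 mol
n(HCl) left over = 7.257 × 10^-3 mol (1:1 ratio)
n(HCl) consumed by analyte = 0.04463 − 7.257 × 10^-3 = 0.03737 mol
From the 1:2 ratio, n(Mg(OH)2) = 1/2 × 0.03737 = 0.01869 mol
mass of Mg(OH)2 = 0.01869 × 58.32 = 1.090 g
% Mg(OH)2 = 1.090 / 1.883 × 100 = 57.87 %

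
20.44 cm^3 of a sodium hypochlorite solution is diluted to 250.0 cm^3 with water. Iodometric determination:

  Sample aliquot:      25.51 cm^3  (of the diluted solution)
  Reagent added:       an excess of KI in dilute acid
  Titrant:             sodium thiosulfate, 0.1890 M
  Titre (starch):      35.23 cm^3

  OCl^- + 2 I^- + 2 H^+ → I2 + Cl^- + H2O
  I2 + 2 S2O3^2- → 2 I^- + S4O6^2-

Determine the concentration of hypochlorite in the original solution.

1.596 M

n(S2O3^2-) = 0.03523 × 0.1890 = 6.658 × 10^-3 mol
n(I2) = n(S2O3^2-)/2 = 3.329 × 10^-3 mol
n(OCl^-) in the aliquot = 3.329 × 10^-3 mol (1:1 ratio)
[OCl^-]_dilute = 3.329 × 10^-3 / 0.02551 = 0.1305 mol/L
[OCl^-]_original = 0.1305 × 250.0/20.44 = 1.596 mol/L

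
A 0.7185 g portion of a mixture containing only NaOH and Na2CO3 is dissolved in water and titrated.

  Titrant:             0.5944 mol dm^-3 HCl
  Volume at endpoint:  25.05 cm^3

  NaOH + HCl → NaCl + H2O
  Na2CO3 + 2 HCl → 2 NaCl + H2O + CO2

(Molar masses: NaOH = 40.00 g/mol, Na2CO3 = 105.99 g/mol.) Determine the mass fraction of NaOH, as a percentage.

n(HCl) = 0.02505 × 0.5944 = 0.01489 mol
Let x = n(NaOH), y = n(Na2CO3).
Titrant: 1x + 2y = 0.01489;  mass: 40.00x + 105.99y = 0.7185
Solving, x = 5.431 × 10^-3 mol, y = 4.729 × 10^-3 mol
mass of NaOH = 5.431 × 10^-3 × 40.00 = 0.2173 g
% NaOH = 0.2173 / 0.7185 × 100 = 30.24 %

30.24 %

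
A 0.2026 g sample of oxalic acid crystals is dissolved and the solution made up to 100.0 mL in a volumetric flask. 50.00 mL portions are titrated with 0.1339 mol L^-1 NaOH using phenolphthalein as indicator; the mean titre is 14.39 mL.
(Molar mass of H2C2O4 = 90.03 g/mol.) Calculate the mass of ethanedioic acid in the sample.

0.1735 g

H2C2O4 + 2 NaOH → Na2C2O4 + 2 H2O
n(NaOH) per titration = 0.01439 × 0.1339 = 1.927 × 10^-3 mol
From the 1:2 ratio, n(H2C2O4) in each aliquot = 1/2 × 1.927 × 10^-3 = 9.634 × 10^-4 mol
n(H2C2O4) in the whole flask = 9.634 × 10^-4 × 100.0/50.00 = 1.927 × 10^-3 mol
mass of H2C2O4 = 1.927 × 10^-3 × 90.03 = 0.1735 g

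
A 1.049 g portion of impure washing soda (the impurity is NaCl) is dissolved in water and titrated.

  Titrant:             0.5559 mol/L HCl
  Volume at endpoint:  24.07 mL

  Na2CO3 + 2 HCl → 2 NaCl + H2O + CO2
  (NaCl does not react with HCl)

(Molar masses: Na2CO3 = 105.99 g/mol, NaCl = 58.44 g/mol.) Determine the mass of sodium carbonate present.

0.7091 g

n(HCl) = 0.02407 × 0.5559 = 0.01338 mol
Let x = n(Na2CO3), y = n(NaCl).
Titrant: 2x = 0.01338;  mass: 105.99x + 58.44y = 1.049
Solving, x = 6.690 × 10^-3 mol, y = 5.816 × 10^-3 mol
mass of Na2CO3 = 6.690 × 10^-3 × 105.99 = 0.7091 g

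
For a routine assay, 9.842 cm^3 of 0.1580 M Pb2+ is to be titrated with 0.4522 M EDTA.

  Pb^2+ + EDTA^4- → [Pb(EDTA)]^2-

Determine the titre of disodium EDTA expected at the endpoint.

n(Pb2+) = 0.009842 L × 0.1580 mol/L = 1.555 × 10^-3 mol
n(EDTA) = 1.555 × 10^-3 mol (1:1 stoichiometry)
V(EDTA) = 1.555 × 10^-3 mol / 0.4522 mol/L = 0.003439 L = 3.439 mL

3.439 mL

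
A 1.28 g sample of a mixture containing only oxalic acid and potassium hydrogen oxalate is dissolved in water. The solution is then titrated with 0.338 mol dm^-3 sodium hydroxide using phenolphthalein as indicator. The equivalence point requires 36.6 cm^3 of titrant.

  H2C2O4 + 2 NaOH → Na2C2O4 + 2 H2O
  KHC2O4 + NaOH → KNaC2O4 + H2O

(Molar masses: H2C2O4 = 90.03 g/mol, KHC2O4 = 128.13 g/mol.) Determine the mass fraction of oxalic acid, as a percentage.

12.9 %

n(NaOH) = 0.0366 × 0.338 = 0.0124 mol
Let x = n(H2C2O4), y = n(KHC2O4).
Titrant: 2x + 1y = 0.0124;  mass: 90.03x + 128.13y = 1.28
Solving, x = 1.84 × 10^-3 mol, y = 8.70 × 10^-3 mol
mass of H2C2O4 = 1.84 × 10^-3 × 90.03 = 0.165 g
% H2C2O4 = 0.165 / 1.28 × 100 = 12.9 %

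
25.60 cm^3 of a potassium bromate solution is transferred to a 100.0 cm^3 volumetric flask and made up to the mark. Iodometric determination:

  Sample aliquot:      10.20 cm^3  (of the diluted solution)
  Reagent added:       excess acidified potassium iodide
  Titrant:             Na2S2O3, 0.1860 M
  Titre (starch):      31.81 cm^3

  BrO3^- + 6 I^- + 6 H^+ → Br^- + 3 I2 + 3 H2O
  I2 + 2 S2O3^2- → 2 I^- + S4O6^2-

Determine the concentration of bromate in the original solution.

0.3776 M

n(S2O3^2-) = 0.03181 × 0.1860 = 5.917 × 10^-3 mol
n(I2) = n(S2O3^2-)/2 = 2.958 × 10^-3 mol
From the 1:3 ratio, n(BrO3^-) in the aliquot = 1/3 × 2.958 × 10^-3 = 9.861 × 10^-4 mol
[BrO3^-]_dilute = 9.861 × 10^-4 / 0.01020 = 0.09668 mol/L
[BrO3^-]_original = 0.09668 × 100.0/25.60 = 0.3776 mol/L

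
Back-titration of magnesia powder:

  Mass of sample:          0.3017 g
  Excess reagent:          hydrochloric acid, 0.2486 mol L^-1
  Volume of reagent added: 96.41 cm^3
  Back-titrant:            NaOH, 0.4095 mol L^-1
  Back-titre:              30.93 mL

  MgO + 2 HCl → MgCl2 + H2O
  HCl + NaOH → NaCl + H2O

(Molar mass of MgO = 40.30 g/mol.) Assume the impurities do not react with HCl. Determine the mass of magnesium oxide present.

0.2277 g

n(HCl) added = 0.09641 × 0.2486 = 0.02397 mol
n(NaOH) used in back-titration = 0.03093 × 0.4095 = 0.01267 mol
n(HCl) left over = 0.01267 mol (1:1 ratio)
n(HCl) consumed by analyte = 0.02397 − 0.01267 = 0.01130 mol
From the 1:2 ratio, n(MgO) = 1/2 × 0.01130 = 5.651 × 10^-3 mol
mass of MgO = 5.651 × 10^-3 × 40.30 = 0.2277 g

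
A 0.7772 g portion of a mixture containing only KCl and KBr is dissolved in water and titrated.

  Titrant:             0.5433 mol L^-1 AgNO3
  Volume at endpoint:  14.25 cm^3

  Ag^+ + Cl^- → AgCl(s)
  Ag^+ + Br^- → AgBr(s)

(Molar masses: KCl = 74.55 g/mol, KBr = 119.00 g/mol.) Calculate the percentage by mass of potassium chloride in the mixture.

31.10 %

n(AgNO3) = 0.01425 × 0.5433 = 7.742 × 10^-3 mol
Let x = n(KCl), y = n(KBr).
Titrant: 1x + 1y = 7.742 × 10^-3;  mass: 74.55x + 119.00y = 0.7772
Solving, x = 3.242 × 10^-3 mol, y = 4.500 × 10^-3 mol
mass of KCl = 3.242 × 10^-3 × 74.55 = 0.2417 g
% KCl = 0.2417 / 0.7772 × 100 = 31.10 %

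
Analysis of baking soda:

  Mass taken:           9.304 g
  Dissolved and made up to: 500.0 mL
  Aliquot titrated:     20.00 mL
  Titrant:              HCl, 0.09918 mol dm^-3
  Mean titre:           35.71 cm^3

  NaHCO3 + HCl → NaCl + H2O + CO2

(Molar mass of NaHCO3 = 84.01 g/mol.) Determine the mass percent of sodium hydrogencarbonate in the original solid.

n(HCl) per titration = 0.03571 × 0.09918 = 3.542 × 10^-3 mol
n(NaHCO3) in each aliquot = 3.542 × 10^-3 mol (1:1 ratio)
n(NaHCO3) in the whole flask = 3.542 × 10^-3 × 500.0/20.00 = 0.08854 mol
mass of NaHCO3 = 0.08854 × 84.01 = 7.438 g
% NaHCO3 = 7.438 / 9.304 × 100 = 79.95 %

79.95 %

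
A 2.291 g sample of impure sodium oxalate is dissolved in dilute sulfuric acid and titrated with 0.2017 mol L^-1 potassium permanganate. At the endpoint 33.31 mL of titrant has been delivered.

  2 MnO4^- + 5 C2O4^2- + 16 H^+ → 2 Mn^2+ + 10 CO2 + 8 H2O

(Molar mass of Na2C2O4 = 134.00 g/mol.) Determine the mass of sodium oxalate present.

2.251 g

n(KMnO4) = 0.03331 L × 0.2017 mol/L = 6.719 × 10^-3 mol
From the 5:2 ratio, n(Na2C2O4) = 5/2 × 6.719 × 10^-3 = 0.01680 mol
mass of Na2C2O4 = 0.01680 × 134.00 g/mol = 2.251 g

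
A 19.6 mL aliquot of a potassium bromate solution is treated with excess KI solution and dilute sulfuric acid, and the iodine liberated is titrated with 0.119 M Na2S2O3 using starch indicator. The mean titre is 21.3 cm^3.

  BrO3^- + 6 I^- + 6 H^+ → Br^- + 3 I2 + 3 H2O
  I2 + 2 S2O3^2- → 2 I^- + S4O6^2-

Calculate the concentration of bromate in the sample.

n(S2O3^2-) = 0.0213 × 0.119 = 2.53 × 10^-3 mol
n(I2) = n(S2O3^2-)/2 = 1.27 × 10^-3 mol
From the 1:3 ratio, n(BrO3^-) in the aliquot = 1/3 × 1.27 × 10^-3 = 4.22 × 10^-4 mol
[BrO3^-] = 4.22 × 10^-4 / 0.0196 = 0.0216 mol/L

0.0216 M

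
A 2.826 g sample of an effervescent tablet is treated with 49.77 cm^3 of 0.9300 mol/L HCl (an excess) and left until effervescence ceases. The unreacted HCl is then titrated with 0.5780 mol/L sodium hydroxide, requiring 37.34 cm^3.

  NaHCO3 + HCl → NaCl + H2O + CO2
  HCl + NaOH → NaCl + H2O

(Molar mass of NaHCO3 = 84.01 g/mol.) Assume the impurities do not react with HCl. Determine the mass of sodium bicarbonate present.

2.075 g

n(HCl) added = 0.04977 × 0.9300 = 0.04629 mol
n(NaOH) used in back-titration = 0.03734 × 0.5780 = 0.02158 mol
n(HCl) left over = 0.02158 mol (1:1 ratio)
n(HCl) consumed by analyte = 0.04629 − 0.02158 = 0.02470 mol
n(NaHCO3) = 0.02470 mol (1:1 ratio)
mass of NaHCO3 = 0.02470 × 84.01 = 2.075 g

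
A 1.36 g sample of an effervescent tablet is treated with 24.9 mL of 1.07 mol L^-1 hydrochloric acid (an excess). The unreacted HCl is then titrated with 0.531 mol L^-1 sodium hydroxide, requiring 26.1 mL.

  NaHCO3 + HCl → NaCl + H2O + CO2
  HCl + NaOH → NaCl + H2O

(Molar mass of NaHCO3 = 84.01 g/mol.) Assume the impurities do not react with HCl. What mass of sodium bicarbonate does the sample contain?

1.07 g

n(HCl) added = 0.0249 × 1.07 = 0.0266 mol
n(NaOH) used in back-titration = 0.0261 × 0.531 = 0.0139 mol
n(HCl) left over = 0.0139 mol (1:1 ratio)
n(HCl) consumed by analyte = 0.0266 − 0.0139 = 0.0128 mol
n(NaHCO3) = 0.0128 mol (1:1 ratio)
mass of NaHCO3 = 0.0128 × 84.01 = 1.07 g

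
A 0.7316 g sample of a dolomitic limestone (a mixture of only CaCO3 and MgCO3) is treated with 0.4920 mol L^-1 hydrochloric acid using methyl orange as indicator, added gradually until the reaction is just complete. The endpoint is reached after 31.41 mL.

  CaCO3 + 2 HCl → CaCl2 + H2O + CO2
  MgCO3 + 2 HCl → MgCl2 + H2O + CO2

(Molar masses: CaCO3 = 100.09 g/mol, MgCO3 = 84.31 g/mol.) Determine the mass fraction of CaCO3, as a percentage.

n(HCl) = 0.03141 × 0.4920 = 0.01545 mol
Let x = n(CaCO3), y = n(MgCO3).
Titrant: 2x + 2y = 0.01545;  mass: 100.09x + 84.31y = 0.7316
Solving, x = 5.079 × 10^-3 mol, y = 2.648 × 10^-3 mol
mass of CaCO3 = 5.079 × 10^-3 × 100.09 = 0.5084 g
% CaCO3 = 0.5084 / 0.7316 × 100 = 69.49 %

69.49 %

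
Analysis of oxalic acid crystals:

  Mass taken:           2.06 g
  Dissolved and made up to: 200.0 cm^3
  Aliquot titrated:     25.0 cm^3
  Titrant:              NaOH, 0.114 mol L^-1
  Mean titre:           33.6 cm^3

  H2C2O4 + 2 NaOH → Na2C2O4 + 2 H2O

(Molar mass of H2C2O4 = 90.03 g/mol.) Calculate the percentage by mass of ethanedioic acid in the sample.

n(NaOH) per titration = 0.0336 × 0.114 = 3.83 × 10^-3 mol
From the 1:2 ratio, n(H2C2O4) in each aliquot = 1/2 × 3.83 × 10^-3 = 1.92 × 10^-3 mol
n(H2C2O4) in the whole flask = 1.92 × 10^-3 × 200.0/25.0 = 0.0153 mol
mass of H2C2O4 = 0.0153 × 90.03 = 1.38 g
% H2C2O4 = 1.38 / 2.06 × 100 = 67.0 %

67.0 %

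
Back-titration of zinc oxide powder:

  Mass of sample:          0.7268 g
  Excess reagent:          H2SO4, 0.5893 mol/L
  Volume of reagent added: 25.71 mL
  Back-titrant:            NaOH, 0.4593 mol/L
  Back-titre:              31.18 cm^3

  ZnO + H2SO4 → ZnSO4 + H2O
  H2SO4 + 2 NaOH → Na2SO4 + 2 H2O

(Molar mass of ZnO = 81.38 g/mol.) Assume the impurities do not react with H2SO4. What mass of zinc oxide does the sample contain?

0.6503 g

n(H2SO4) added = 0.02571 × 0.5893 = 0.01515 mol
n(NaOH) used in back-titration = 0.03118 × 0.4593 = 0.01432 mol
From the 1:2 ratio, n(H2SO4) left over = 1/2 × 0.01432 = 7.160 × 10^-3 mol
n(H2SO4) consumed by analyte = 0.01515 − 7.160 × 10^-3 = 7.990 × 10^-3 mol
n(ZnO) = 7.990 × 10^-3 mol (1:1 ratio)
mass of ZnO = 7.990 × 10^-3 × 81.38 = 0.6503 g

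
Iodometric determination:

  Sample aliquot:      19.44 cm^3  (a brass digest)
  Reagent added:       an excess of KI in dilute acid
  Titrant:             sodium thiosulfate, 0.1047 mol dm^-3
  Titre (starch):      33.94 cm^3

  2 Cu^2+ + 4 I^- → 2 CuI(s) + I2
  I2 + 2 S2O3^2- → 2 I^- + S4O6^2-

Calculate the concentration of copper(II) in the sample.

n(S2O3^2-) = 0.03394 × 0.1047 = 3.554 × 10^-3 mol
n(I2) = n(S2O3^2-)/2 = 1.777 × 10^-3 mol
From the 2:1 ratio, n(Cu2+) in the aliquot = 2/1 × 1.777 × 10^-3 = 3.554 × 10^-3 mol
[Cu2+] = 3.554 × 10^-3 / 0.01944 = 0.1828 mol/L

0.1828 mol/L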